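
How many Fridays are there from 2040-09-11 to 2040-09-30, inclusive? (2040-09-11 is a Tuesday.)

3

2040-09-11 is a Tuesday; the first Friday on or after it is 2040-09-14 (3 days later).
From 2040-09-14 to 2040-09-30 is 30 − 14 = 16 days.
16 ÷ 7 = 2 full weeks with remainder 2, so 2 more Fridays after the first → 3.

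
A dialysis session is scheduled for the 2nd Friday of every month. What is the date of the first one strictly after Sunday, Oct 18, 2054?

Nov 13, 2054

Oct 2054 starts on a Thursday; its first Friday is the 2nd, so the 2nd Friday is the 9th — Oct 9, 2054.
That is not after Oct 18, 2054, so look at Nov 2054.
Nov 2054 starts on a Sunday; its first Friday is the 6th, so the 2nd Friday is the 13th — Nov 13, 2054.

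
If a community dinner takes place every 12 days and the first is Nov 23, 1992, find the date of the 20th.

Jul 9, 1993

The 20th occurrence is 19 intervals after the first: 19 × 12 = 228 days after Nov 23, 1992.
Nov has 30 days — 7 days to the end of Nov leaves 221.
Dec has 31 days (190 left).
Jan has 31 days (159 left).
Feb has 28 days (131 left).
Mar has 31 days (100 left).
Apr has 30 days (70 left).
May has 31 days (39 left).
Jun has 30 days (9 left).
9 days into Jul → Jul 9, 1993.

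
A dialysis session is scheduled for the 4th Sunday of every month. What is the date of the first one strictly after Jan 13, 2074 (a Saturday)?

Jan 28, 2074

Jan 2074 starts on a Monday; its first Sunday is the 7th, so the 4th Sunday is the 28th — Jan 28, 2074.
Jan 28, 2074 is after Jan 13, 2074, so that is the next one.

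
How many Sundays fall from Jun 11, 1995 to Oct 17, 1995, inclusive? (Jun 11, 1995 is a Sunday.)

Jun 11, 1995 is a Sunday; the first Sunday on or after it is Jun 11, 1995.
From Jun 11, 1995 to Oct 17, 1995: 19 + 31 + 31 + 30 + 17 = 128 days (rest of Jun, Jul, Aug, Sep, Oct).
128 ÷ 7 = 18 full weeks with remainder 2, so 18 more Sundays after the first → 19.

19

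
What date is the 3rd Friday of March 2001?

March 2001 begins on a Thursday, so the first Friday is March 2 (1 day later).
The 3rd Friday is 2 weeks later: 2 + 14 = 16.

2001-03-16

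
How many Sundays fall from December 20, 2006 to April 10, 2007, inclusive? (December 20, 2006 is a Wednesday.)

December 20, 2006 is a Wednesday; the first Sunday on or after it is December 24, 2006 (4 days later).
From December 24, 2006 to April 10, 2007: 7 + 31 + 28 + 31 + 10 = 107 days (rest of December, January, February, March, April).
107 ÷ 7 = 15 full weeks with remainder 2, so 15 more Sundays after the first → 16.

16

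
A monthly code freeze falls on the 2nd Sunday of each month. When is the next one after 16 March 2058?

14 April 2058

March 2058 starts on a Friday; its first Sunday is the 3rd, so the 2nd Sunday is the 10th — 10 March 2058.
That is not after 16 March 2058, so look at April 2058.
April 2058 starts on a Monday; its first Sunday is the 7th, so the 2nd Sunday is the 14th — 14 April 2058.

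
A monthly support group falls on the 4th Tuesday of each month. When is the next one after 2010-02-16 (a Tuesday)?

February 2010 starts on a Monday; its first Tuesday is the 2nd, so the 4th Tuesday is the 23rd — 2010-02-23.
2010-02-23 is after 2010-02-16, so that is the next one.

2010-02-23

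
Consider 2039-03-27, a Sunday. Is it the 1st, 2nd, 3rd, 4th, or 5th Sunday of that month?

4th

Day 27 falls in week ⌈27/7⌉ of the month.
Days 1–7 hold the 1st Sunday, 8–14 the 2nd, 15–21 the 3rd, 22–28 the 4th, 29–31 the 5th.
27 is in the range for the 4th.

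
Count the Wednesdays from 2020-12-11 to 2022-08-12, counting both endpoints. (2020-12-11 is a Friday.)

2020-12-11 is a Friday; the first Wednesday on or after it is 2020-12-16 (5 days later).
From 2020-12-16 to 2022-08-12: 15 + 365 + 224 = 604 days (rest of 2020, 2021, to 2022-08-12 in 2022).
604 ÷ 7 = 86 full weeks with remainder 2, so 86 more Wednesdays after the first → 87.

87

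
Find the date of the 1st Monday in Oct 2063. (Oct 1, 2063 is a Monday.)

Oct 1, 2063

Oct 2063 begins on a Monday, so the first Monday is Oct 1.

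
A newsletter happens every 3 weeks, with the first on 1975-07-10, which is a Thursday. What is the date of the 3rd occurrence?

The 3rd occurrence is 2 intervals after the first: 2 × 21 = 42 days after 1975-07-10.
July has 31 days — 21 days to the end of July leaves 21.
21 days into August → 1975-08-21.

1975-08-21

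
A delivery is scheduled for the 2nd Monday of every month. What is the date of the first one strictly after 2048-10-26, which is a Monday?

2048-11-09

October 2048 starts on a Thursday; its first Monday is the 5th, so the 2nd Monday is the 12th — 2048-10-12.
That is not after 2048-10-26, so look at November 2048.
November 2048 starts on a Sunday; its first Monday is the 2nd, so the 2nd Monday is the 9th — 2048-11-09.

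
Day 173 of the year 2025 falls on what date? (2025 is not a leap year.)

22 June 2025

January has 31 days (173 − 31 = 142 remain).
February has 28 days (142 − 28 = 114 remain).
March has 31 days (114 − 31 = 83 remain).
April has 30 days (83 − 30 = 53 remain).
May has 31 days (53 − 31 = 22 remain).
22 into June → June 22.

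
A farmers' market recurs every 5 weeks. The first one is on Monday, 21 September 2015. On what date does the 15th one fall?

23 January 2017

The 15th occurrence is 14 intervals after the first: 14 × 35 = 490 days after 21 September 2015.
September has 30 days — 9 days to the end of September leaves 481.
From end of September to end of 2015 is 92 days (389 left).
2016 has 366 days (23 left).
23 days into January → 23 January 2017.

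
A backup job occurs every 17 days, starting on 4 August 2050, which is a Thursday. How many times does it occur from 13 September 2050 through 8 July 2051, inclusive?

17

Occurrences land 17·i days after 4 August 2050 for i = 0, 1, 2, …
13 September 2050 is 40 days after the start; 40 ÷ 17 = 2 remainder 6; since the remainder is 6, round up to i = 3. First occurrence in the window: #4 on 24 September 2050 (3×17 = 51 days in).
8 July 2051 is 338 days after the start; 338 ÷ 17 = 19 remainder 15. Last occurrence in the window: #20 on 23 June 2051.
Occurrences #4 through #20: 17 in total.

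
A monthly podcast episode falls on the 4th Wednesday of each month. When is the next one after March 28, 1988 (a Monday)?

April 27, 1988

March 1988 starts on a Tuesday; its first Wednesday is the 2nd, so the 4th Wednesday is the 23rd — March 23, 1988.
That is not after March 28, 1988, so look at April 1988.
April 1988 starts on a Friday; its first Wednesday is the 6th, so the 4th Wednesday is the 27th — April 27, 1988.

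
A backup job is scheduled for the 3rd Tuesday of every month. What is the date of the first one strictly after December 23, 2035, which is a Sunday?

January 15, 2036

December 2035 starts on a Saturday; its first Tuesday is the 4th, so the 3rd Tuesday is the 18th — December 18, 2035.
That is not after December 23, 2035, so look at January 2036.
January 2036 starts on a Tuesday; its first Tuesday is the 1st, so the 3rd Tuesday is the 15th — January 15, 2036.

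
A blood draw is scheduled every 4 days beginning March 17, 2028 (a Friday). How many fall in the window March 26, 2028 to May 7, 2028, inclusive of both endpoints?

10

Occurrences land 4·i days after March 17, 2028 for i = 0, 1, 2, …
March 26, 2028 is 9 days after the start; 9 ÷ 4 = 2 remainder 1; since the remainder is 1, round up to i = 3. First occurrence in the window: #4 on March 29, 2028 (3×4 = 12 days in).
May 7, 2028 is 51 days after the start; 51 ÷ 4 = 12 remainder 3. Last occurrence in the window: #13 on May 4, 2028.
Occurrences #4 through #13: 10 in total.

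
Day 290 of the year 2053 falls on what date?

October 17, 2053

January has 31 days (290 − 31 = 259 remain).
February has 28 days (259 − 28 = 231 remain).
March has 31 days (231 − 31 = 200 remain).
April has 30 days (200 − 30 = 170 remain).
May has 31 days (170 − 31 = 139 remain).
June has 30 days (139 − 30 = 109 remain).
July has 31 days (109 − 31 = 78 remain).
August has 31 days (78 − 31 = 47 remain).
September has 30 days (47 − 30 = 17 remain).
17 into October → October 17.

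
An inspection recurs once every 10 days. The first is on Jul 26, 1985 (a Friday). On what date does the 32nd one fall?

The 32nd occurrence is 31 intervals after the first: 31 × 10 = 310 days after Jul 26, 1985.
Jul has 31 days — 5 days to the end of Jul leaves 305.
Aug has 31 days (274 left).
Sep has 30 days (244 left).
Oct has 31 days (213 left).
Nov has 30 days (183 left).
Dec has 31 days (152 left).
Jan has 31 days (121 left).
Feb has 28 days (93 left).
Mar has 31 days (62 left).
Apr has 30 days (32 left).
May has 31 days (1 left).
1 day into Jun → Jun 1, 1986.

Jun 1, 1986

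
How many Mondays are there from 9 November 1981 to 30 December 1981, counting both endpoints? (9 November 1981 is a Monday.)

8

9 November 1981 is a Monday; the first Monday on or after it is 9 November 1981.
From 9 November 1981 to 30 December 1981: 21 + 30 = 51 days (rest of November, December).
51 ÷ 7 = 7 full weeks with remainder 2, so 7 more Mondays after the first → 8.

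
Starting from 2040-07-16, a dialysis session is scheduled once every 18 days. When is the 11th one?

2041-01-12

The 11th occurrence is 10 intervals after the first: 10 × 18 = 180 days after 2040-07-16.
July has 31 days — 15 days to the end of July leaves 165.
August has 31 days (134 left).
September has 30 days (104 left).
October has 31 days (73 left).
November has 30 days (43 left).
December has 31 days (12 left).
12 days into January → 2041-01-12.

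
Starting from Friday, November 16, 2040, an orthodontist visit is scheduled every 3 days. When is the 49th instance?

The 49th occurrence is 48 intervals after the first: 48 × 3 = 144 days after November 16, 2040.
November has 30 days — 14 days to the end of November leaves 130.
December has 31 days (99 left).
January has 31 days (68 left).
February has 28 days (40 left).
March has 31 days (9 left).
9 days into April → April 9, 2041.

April 9, 2041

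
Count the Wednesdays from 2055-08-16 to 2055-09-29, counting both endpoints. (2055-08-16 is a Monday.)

7

2055-08-16 is a Monday; the first Wednesday on or after it is 2055-08-18 (2 days later).
From 2055-08-18 to 2055-09-29: 13 + 29 = 42 days (rest of August, September).
42 ÷ 7 = 6 full weeks with remainder 0, so 6 more Wednesdays after the first → 7.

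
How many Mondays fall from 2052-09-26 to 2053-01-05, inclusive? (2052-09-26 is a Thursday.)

2052-09-26 is a Thursday; the first Monday on or after it is 2052-09-30 (4 days later).
From 2052-09-30 to 2053-01-05: 0 + 31 + 30 + 31 + 5 = 97 days (rest of September, October, November, December, January).
97 ÷ 7 = 13 full weeks with remainder 6, so 13 more Mondays after the first → 14.

14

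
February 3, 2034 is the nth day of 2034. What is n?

34

Days in months before February: 31 = 31.
Plus 3 days into February → day 34.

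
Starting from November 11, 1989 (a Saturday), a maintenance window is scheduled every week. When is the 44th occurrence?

September 8, 1990

The 44th occurrence is 43 intervals after the first: 43 × 7 = 301 days after November 11, 1989.
November has 30 days — 19 days to the end of November leaves 282.
December has 31 days (251 left).
January has 31 days (220 left).
February has 28 days (192 left).
March has 31 days (161 left).
April has 30 days (131 left).
May has 31 days (100 left).
June has 30 days (70 left).
July has 31 days (39 left).
August has 31 days (8 left).
8 days into September → September 8, 1990.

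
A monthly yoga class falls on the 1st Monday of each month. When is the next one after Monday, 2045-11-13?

November 2045 starts on a Wednesday, so its 1st Monday is 2045-11-06 (5 days in).
That is not after 2045-11-13, so look at December 2045.
December 2045 starts on a Friday, so its 1st Monday is 2045-12-04 (3 days in).

2045-12-04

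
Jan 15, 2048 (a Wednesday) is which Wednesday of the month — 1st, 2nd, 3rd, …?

Day 15 falls in week ⌈15/7⌉ of the month.
Days 1–7 hold the 1st Wednesday, 8–14 the 2nd, 15–21 the 3rd, 22–28 the 4th, 29–31 the 5th.
15 is in the range for the 3rd.

3rd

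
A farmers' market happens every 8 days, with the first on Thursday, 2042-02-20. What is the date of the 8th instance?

The 8th occurrence is 7 intervals after the first: 7 × 8 = 56 days after 2042-02-20.
February has 28 days — 8 days to the end of February leaves 48.
March has 31 days (17 left).
17 days into April → 2042-04-17.

2042-04-17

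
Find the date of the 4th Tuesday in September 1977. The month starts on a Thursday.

September 27, 1977

September 1977 begins on a Thursday, so the first Tuesday is September 6 (5 days later).
The 4th Tuesday is 3 weeks later: 6 + 21 = 27.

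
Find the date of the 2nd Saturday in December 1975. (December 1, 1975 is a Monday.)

1975-12-13

December 1975 begins on a Monday, so the first Saturday is December 6 (5 days later).
The 2nd Saturday is 1 weeks later: 6 + 7 = 13.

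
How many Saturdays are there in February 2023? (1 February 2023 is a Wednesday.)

1 February 2023 is a Wednesday; the first Saturday on or after it is 4 February 2023 (3 days later).
From 4 February 2023 to 28 February 2023 is 28 − 4 = 24 days.
24 ÷ 7 = 3 full weeks with remainder 3, so 3 more Saturdays after the first → 4.

4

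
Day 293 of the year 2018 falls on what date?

January has 31 days (293 − 31 = 262 remain).
February has 28 days (262 − 28 = 234 remain).
March has 31 days (234 − 31 = 203 remain).
April has 30 days (203 − 30 = 173 remain).
May has 31 days (173 − 31 = 142 remain).
June has 30 days (142 − 30 = 112 remain).
July has 31 days (112 − 31 = 81 remain).
August has 31 days (81 − 31 = 50 remain).
September has 30 days (50 − 30 = 20 remain).
20 into October → October 20.

2018-10-20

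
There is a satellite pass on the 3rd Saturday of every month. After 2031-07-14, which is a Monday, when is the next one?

July 2031 starts on a Tuesday; its first Saturday is the 5th, so the 3rd Saturday is the 19th — 2031-07-19.
2031-07-19 is after 2031-07-14, so that is the next one.

2031-07-19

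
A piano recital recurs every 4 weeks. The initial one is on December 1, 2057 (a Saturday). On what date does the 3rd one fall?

The 3rd occurrence is 2 intervals after the first: 2 × 28 = 56 days after December 1, 2057.
December has 31 days — 30 days to the end of December leaves 26.
26 days into January → January 26, 2058.

January 26, 2058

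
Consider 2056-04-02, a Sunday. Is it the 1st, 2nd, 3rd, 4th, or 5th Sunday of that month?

Day 2 falls in week ⌈2/7⌉ of the month.
Days 1–7 hold the 1st Sunday, 8–14 the 2nd, 15–21 the 3rd, 22–28 the 4th, 29–31 the 5th.
2 is in the range for the 1st.

1st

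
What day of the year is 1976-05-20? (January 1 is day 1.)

141

Days in months before May: 31 + 29 + 31 + 30 = 121.
Plus 20 days into May → day 141.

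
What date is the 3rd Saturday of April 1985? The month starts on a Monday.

April 1985 begins on a Monday, so the first Saturday is April 6 (5 days later).
The 3rd Saturday is 2 weeks later: 6 + 14 = 20.

April 20, 1985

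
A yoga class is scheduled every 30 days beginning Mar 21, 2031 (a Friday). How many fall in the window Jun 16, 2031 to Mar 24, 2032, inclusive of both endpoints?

10

Occurrences land 30·i days after Mar 21, 2031 for i = 0, 1, 2, …
Jun 16, 2031 is 87 days after the start; 87 ÷ 30 = 2 remainder 27; since the remainder is 27, round up to i = 3. First occurrence in the window: #4 on Jun 19, 2031 (3×30 = 90 days in).
Mar 24, 2032 is 369 days after the start; 369 ÷ 30 = 12 remainder 9. Last occurrence in the window: #13 on Mar 15, 2032.
Occurrences #4 through #13: 10 in total.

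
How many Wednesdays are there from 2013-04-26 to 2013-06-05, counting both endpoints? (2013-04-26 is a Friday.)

6

2013-04-26 is a Friday; the first Wednesday on or after it is 2013-05-01 (5 days later).
From 2013-05-01 to 2013-06-05: 30 + 5 = 35 days (rest of May, June).
35 ÷ 7 = 5 full weeks with remainder 0, so 5 more Wednesdays after the first → 6.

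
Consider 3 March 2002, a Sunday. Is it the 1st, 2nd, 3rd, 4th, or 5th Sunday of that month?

Day 3 falls in week ⌈3/7⌉ of the month.
Days 1–7 hold the 1st Sunday, 8–14 the 2nd, 15–21 the 3rd, 22–28 the 4th, 29–31 the 5th.
3 is in the range for the 1st.

1st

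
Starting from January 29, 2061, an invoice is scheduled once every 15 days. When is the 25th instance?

January 24, 2062

The 25th occurrence is 24 intervals after the first: 24 × 15 = 360 days after January 29, 2061.
January has 31 days — 2 days to the end of January leaves 358.
February has 28 days (330 left).
March has 31 days (299 left).
April has 30 days (269 left).
May has 31 days (238 left).
June has 30 days (208 left).
July has 31 days (177 left).
August has 31 days (146 left).
September has 30 days (116 left).
October has 31 days (85 left).
November has 30 days (55 left).
December has 31 days (24 left).
24 days into January → January 24, 2062.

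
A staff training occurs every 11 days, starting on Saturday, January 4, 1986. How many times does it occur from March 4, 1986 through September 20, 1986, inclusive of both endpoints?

18

Occurrences land 11·i days after January 4, 1986 for i = 0, 1, 2, …
March 4, 1986 is 59 days after the start; 59 ÷ 11 = 5 remainder 4; since the remainder is 4, round up to i = 6. First occurrence in the window: #7 on March 11, 1986 (6×11 = 66 days in).
September 20, 1986 is 259 days after the start; 259 ÷ 11 = 23 remainder 6. Last occurrence in the window: #24 on September 14, 1986.
Occurrences #7 through #24: 18 in total.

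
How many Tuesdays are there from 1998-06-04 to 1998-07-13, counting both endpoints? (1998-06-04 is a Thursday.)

5

1998-06-04 is a Thursday; the first Tuesday on or after it is 1998-06-09 (5 days later).
From 1998-06-09 to 1998-07-13: 21 + 13 = 34 days (rest of June, July).
34 ÷ 7 = 4 full weeks with remainder 6, so 4 more Tuesdays after the first → 5.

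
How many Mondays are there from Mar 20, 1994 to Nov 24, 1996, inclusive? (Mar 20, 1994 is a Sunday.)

Mar 20, 1994 is a Sunday; the first Monday on or after it is Mar 21, 1994 (1 day later).
From Mar 21, 1994 to Nov 24, 1996: 285 + 365 + 329 = 979 days (rest of 1994, 1995, to Nov 24, 1996 in 1996).
979 ÷ 7 = 139 full weeks with remainder 6, so 139 more Mondays after the first → 140.

140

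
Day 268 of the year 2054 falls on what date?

Sep 25, 2054

Jan has 31 days (268 − 31 = 237 remain).
Feb has 28 days (237 − 28 = 209 remain).
Mar has 31 days (209 − 31 = 178 remain).
Apr has 30 days (178 − 30 = 148 remain).
May has 31 days (148 − 31 = 117 remain).
Jun has 30 days (117 − 30 = 87 remain).
Jul has 31 days (87 − 31 = 56 remain).
Aug has 31 days (56 − 31 = 25 remain).
25 into Sep → Sep 25.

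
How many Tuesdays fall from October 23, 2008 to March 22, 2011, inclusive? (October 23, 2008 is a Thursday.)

126

October 23, 2008 is a Thursday; the first Tuesday on or after it is October 28, 2008 (5 days later).
From October 28, 2008 to March 22, 2011: 64 + 365 + 365 + 81 = 875 days (rest of 2008, 2009, 2010, to March 22, 2011 in 2011).
875 ÷ 7 = 125 full weeks with remainder 0, so 125 more Tuesdays after the first → 126.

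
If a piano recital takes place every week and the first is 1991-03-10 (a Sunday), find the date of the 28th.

The 28th occurrence is 27 intervals after the first: 27 × 7 = 189 days after 1991-03-10.
March has 31 days — 21 days to the end of March leaves 168.
April has 30 days (138 left).
May has 31 days (107 left).
June has 30 days (77 left).
July has 31 days (46 left).
August has 31 days (15 left).
15 days into September → 1991-09-15.

1991-09-15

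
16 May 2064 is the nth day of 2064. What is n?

137

Days in months before May: 31 + 29 + 31 + 30 = 121.
Plus 16 days into May → day 137.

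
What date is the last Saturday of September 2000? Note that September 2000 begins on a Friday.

September 30, 2000

September 2000 begins on a Friday, so the first Saturday is September 2 (1 day later).
September 2000 has 30 days. Adding weeks: 2, 9, 16, 23, 30 — the last one ≤ 30 is the 30th.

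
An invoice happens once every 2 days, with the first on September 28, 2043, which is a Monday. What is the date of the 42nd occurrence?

December 19, 2043

The 42nd occurrence is 41 intervals after the first: 41 × 2 = 82 days after September 28, 2043.
September has 30 days — 2 days to the end of September leaves 80.
October has 31 days (49 left).
November has 30 days (19 left).
19 days into December → December 19, 2043.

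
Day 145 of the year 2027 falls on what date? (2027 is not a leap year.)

2027-05-25

January has 31 days (145 − 31 = 114 remain).
February has 28 days (114 − 28 = 86 remain).
March has 31 days (86 − 31 = 55 remain).
April has 30 days (55 − 30 = 25 remain).
25 into May → May 25.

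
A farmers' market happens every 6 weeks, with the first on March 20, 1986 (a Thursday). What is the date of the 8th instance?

The 8th occurrence is 7 intervals after the first: 7 × 42 = 294 days after March 20, 1986.
March has 31 days — 11 days to the end of March leaves 283.
April has 30 days (253 left).
May has 31 days (222 left).
June has 30 days (192 left).
July has 31 days (161 left).
August has 31 days (130 left).
September has 30 days (100 left).
October has 31 days (69 left).
November has 30 days (39 left).
December has 31 days (8 left).
8 days into January → January 8, 1987.

January 8, 1987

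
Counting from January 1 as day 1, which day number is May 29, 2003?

149

Days in months before May: 31 + 28 + 31 + 30 = 120.
Plus 29 days into May → day 149.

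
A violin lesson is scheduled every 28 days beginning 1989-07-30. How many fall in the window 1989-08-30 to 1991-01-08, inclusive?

17

Occurrences land 28·i days after 1989-07-30 for i = 0, 1, 2, …
1989-08-30 is 31 days after the start; 31 ÷ 28 = 1 remainder 3; since the remainder is 3, round up to i = 2. First occurrence in the window: #3 on 1989-09-24 (2×28 = 56 days in).
1991-01-08 is 527 days after the start; 527 ÷ 28 = 18 remainder 23. Last occurrence in the window: #19 on 1990-12-16.
Occurrences #3 through #19: 17 in total.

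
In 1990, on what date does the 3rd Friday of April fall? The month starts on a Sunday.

1990-04-20

April 1990 begins on a Sunday, so the first Friday is April 6 (5 days later).
The 3rd Friday is 2 weeks later: 6 + 14 = 20.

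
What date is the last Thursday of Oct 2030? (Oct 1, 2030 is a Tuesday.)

Oct 2030 begins on a Tuesday, so the first Thursday is Oct 3 (2 days later).
Oct 2030 has 31 days. Adding weeks: 3, 10, 17, 24, 31 — the last one ≤ 31 is the 31st.

Oct 31, 2030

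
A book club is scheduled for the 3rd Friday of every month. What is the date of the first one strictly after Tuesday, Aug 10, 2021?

Aug 20, 2021

Aug 2021 starts on a Sunday; its first Friday is the 6th, so the 3rd Friday is the 20th — Aug 20, 2021.
Aug 20, 2021 is after Aug 10, 2021, so that is the next one.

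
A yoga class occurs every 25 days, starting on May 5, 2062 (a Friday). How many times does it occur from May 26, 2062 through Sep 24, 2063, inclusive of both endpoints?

Occurrences land 25·i days after May 5, 2062 for i = 0, 1, 2, …
May 26, 2062 is 21 days after the start; 21 ÷ 25 = 0 remainder 21; since the remainder is 21, round up to i = 1. First occurrence in the window: #2 on May 30, 2062 (1×25 = 25 days in).
Sep 24, 2063 is 507 days after the start; 507 ÷ 25 = 20 remainder 7. Last occurrence in the window: #21 on Sep 17, 2063.
Occurrences #2 through #21: 20 in total.

20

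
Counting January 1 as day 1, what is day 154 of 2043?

January has 31 days (154 − 31 = 123 remain).
February has 28 days (123 − 28 = 95 remain).
March has 31 days (95 − 31 = 64 remain).
April has 30 days (64 − 30 = 34 remain).
May has 31 days (34 − 31 = 3 remain).
3 into June → June 3.

2043-06-03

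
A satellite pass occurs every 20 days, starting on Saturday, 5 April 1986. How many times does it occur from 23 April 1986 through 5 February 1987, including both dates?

15

Occurrences land 20·i days after 5 April 1986 for i = 0, 1, 2, …
23 April 1986 is 18 days after the start; 18 ÷ 20 = 0 remainder 18; since the remainder is 18, round up to i = 1. First occurrence in the window: #2 on 25 April 1986 (1×20 = 20 days in).
5 February 1987 is 306 days after the start; 306 ÷ 20 = 15 remainder 6. Last occurrence in the window: #16 on 30 January 1987.
Occurrences #2 through #16: 15 in total.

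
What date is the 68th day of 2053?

Mar 9, 2053

Jan has 31 days (68 − 31 = 37 remain).
Feb has 28 days (37 − 28 = 9 remain).
9 into Mar → Mar 9.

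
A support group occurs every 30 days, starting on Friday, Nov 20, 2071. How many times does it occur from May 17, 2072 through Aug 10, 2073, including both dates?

Occurrences land 30·i days after Nov 20, 2071 for i = 0, 1, 2, …
May 17, 2072 is 179 days after the start; 179 ÷ 30 = 5 remainder 29; since the remainder is 29, round up to i = 6. First occurrence in the window: #7 on May 18, 2072 (6×30 = 180 days in).
Aug 10, 2073 is 629 days after the start; 629 ÷ 30 = 20 remainder 29. Last occurrence in the window: #21 on Jul 12, 2073.
Occurrences #7 through #21: 15 in total.

15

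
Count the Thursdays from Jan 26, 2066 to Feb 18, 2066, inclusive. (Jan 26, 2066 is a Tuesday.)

Jan 26, 2066 is a Tuesday; the first Thursday on or after it is Jan 28, 2066 (2 days later).
From Jan 28, 2066 to Feb 18, 2066: 3 + 18 = 21 days (rest of Jan, Feb).
21 ÷ 7 = 3 full weeks with remainder 0, so 3 more Thursdays after the first → 4.

4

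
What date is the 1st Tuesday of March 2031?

The first Tuesday of March 2031 is March 4.

2031-03-04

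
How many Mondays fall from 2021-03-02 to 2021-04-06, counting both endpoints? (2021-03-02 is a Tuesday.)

2021-03-02 is a Tuesday; the first Monday on or after it is 2021-03-08 (6 days later).
From 2021-03-08 to 2021-04-06: 23 + 6 = 29 days (rest of March, April).
29 ÷ 7 = 4 full weeks with remainder 1, so 4 more Mondays after the first → 5.

5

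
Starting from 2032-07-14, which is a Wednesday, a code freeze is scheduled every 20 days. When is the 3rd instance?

The 3rd occurrence is 2 intervals after the first: 2 × 20 = 40 days after 2032-07-14.
July has 31 days — 17 days to the end of July leaves 23.
23 days into August → 2032-08-23.

2032-08-23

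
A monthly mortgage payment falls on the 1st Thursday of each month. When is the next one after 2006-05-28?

2006-06-01

May 2006 starts on a Monday, so its 1st Thursday is 2006-05-04 (3 days in).
That is not after 2006-05-28, so look at June 2006.
June 2006 starts on a Thursday, so its 1st Thursday is 2006-06-01.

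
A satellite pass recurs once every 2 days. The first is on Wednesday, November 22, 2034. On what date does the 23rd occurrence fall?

The 23rd occurrence is 22 intervals after the first: 22 × 2 = 44 days after November 22, 2034.
November has 30 days — 8 days to the end of November leaves 36.
December has 31 days (5 left).
5 days into January → January 5, 2035.

January 5, 2035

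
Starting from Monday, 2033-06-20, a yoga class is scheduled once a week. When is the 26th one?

2033-12-12

The 26th occurrence is 25 intervals after the first: 25 × 7 = 175 days after 2033-06-20.
June has 30 days — 10 days to the end of June leaves 165.
July has 31 days (134 left).
August has 31 days (103 left).
September has 30 days (73 left).
October has 31 days (42 left).
November has 30 days (12 left).
12 days into December → 2033-12-12.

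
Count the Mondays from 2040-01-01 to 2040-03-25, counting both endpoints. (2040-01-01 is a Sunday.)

2040-01-01 is a Sunday; the first Monday on or after it is 2040-01-02 (1 day later).
From 2040-01-02 to 2040-03-25: 29 + 29 + 25 = 83 days (rest of January, February, March).
83 ÷ 7 = 11 full weeks with remainder 6, so 11 more Mondays after the first → 12.

12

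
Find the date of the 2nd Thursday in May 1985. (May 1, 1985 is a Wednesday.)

1985-05-09

May 1985 begins on a Wednesday, so the first Thursday is May 2 (1 day later).
The 2nd Thursday is 1 weeks later: 2 + 7 = 9.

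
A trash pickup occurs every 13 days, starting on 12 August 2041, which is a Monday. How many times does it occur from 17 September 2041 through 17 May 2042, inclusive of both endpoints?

19

Occurrences land 13·i days after 12 August 2041 for i = 0, 1, 2, …
17 September 2041 is 36 days after the start; 36 ÷ 13 = 2 remainder 10; since the remainder is 10, round up to i = 3. First occurrence in the window: #4 on 20 September 2041 (3×13 = 39 days in).
17 May 2042 is 278 days after the start; 278 ÷ 13 = 21 remainder 5. Last occurrence in the window: #22 on 12 May 2042.
Occurrences #4 through #22: 19 in total.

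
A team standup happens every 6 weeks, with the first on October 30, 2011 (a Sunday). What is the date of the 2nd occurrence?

December 11, 2011

The 2nd occurrence is 1 interval after the first: 1 × 42 = 42 days after October 30, 2011.
October has 31 days — 1 day to the end of October leaves 41.
November has 30 days (11 left).
11 days into December → December 11, 2011.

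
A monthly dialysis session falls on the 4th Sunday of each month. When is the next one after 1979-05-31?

1979-06-24

May 1979 starts on a Tuesday; its first Sunday is the 6th, so the 4th Sunday is the 27th — 1979-05-27.
That is not after 1979-05-31, so look at June 1979.
June 1979 starts on a Friday; its first Sunday is the 3rd, so the 4th Sunday is the 24th — 1979-06-24.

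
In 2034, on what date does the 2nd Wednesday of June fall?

The first Wednesday of June 2034 is June 7.
The 2nd Wednesday is 1 weeks later: 7 + 7 = 14.

14 June 2034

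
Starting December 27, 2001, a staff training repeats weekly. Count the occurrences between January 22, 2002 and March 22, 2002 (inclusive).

Occurrences land 7·i days after December 27, 2001 for i = 0, 1, 2, …
January 22, 2002 is 26 days after the start; 26 ÷ 7 = 3 remainder 5; since the remainder is 5, round up to i = 4. First occurrence in the window: #5 on January 24, 2002 (4×7 = 28 days in).
March 22, 2002 is 85 days after the start; 85 ÷ 7 = 12 remainder 1. Last occurrence in the window: #13 on March 21, 2002.
Occurrences #5 through #13: 9 in total.

9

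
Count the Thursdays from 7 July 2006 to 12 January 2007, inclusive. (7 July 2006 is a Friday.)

27

7 July 2006 is a Friday; the first Thursday on or after it is 13 July 2006 (6 days later).
From 13 July 2006 to 12 January 2007: 18 + 31 + 30 + 31 + 30 + 31 + 12 = 183 days (rest of July, August, September, October, November, December, January).
183 ÷ 7 = 26 full weeks with remainder 1, so 26 more Thursdays after the first → 27.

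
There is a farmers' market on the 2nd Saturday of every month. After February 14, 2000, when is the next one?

March 11, 2000

February 2000 starts on a Tuesday; its first Saturday is the 5th, so the 2nd Saturday is the 12th — February 12, 2000.
That is not after February 14, 2000, so look at March 2000.
March 2000 starts on a Wednesday; its first Saturday is the 4th, so the 2nd Saturday is the 11th — March 11, 2000.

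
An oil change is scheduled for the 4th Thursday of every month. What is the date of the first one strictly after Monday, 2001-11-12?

2001-11-22

November 2001 starts on a Thursday; its first Thursday is the 1st, so the 4th Thursday is the 22nd — 2001-11-22.
2001-11-22 is after 2001-11-12, so that is the next one.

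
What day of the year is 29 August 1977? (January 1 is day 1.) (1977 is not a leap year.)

241

Days in months before August: 31 + 28 + 31 + 30 + 31 + 30 + 31 = 212.
Plus 29 days into August → day 241.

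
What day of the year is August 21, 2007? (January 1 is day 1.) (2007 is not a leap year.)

233

Days in months before August: 31 + 28 + 31 + 30 + 31 + 30 + 31 = 212.
Plus 21 days into August → day 233.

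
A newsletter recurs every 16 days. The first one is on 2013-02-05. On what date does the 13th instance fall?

2013-08-16

The 13th occurrence is 12 intervals after the first: 12 × 16 = 192 days after 2013-02-05.
February has 28 days — 23 days to the end of February leaves 169.
March has 31 days (138 left).
April has 30 days (108 left).
May has 31 days (77 left).
June has 30 days (47 left).
July has 31 days (16 left).
16 days into August → 2013-08-16.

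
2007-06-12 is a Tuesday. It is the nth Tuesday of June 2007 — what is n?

2nd

Day 12 falls in week ⌈12/7⌉ of the month.
Days 1–7 hold the 1st Tuesday, 8–14 the 2nd, 15–21 the 3rd, 22–28 the 4th, 29–31 the 5th.
12 is in the range for the 2nd.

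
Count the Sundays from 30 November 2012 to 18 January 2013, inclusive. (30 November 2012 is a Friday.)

30 November 2012 is a Friday; the first Sunday on or after it is 2 December 2012 (2 days later).
From 2 December 2012 to 18 January 2013: 29 + 18 = 47 days (rest of December, January).
47 ÷ 7 = 6 full weeks with remainder 5, so 6 more Sundays after the first → 7.

7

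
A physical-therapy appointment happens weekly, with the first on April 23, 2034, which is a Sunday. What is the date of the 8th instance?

The 8th occurrence is 7 intervals after the first: 7 × 7 = 49 days after April 23, 2034.
April has 30 days — 7 days to the end of April leaves 42.
May has 31 days (11 left).
11 days into June → June 11, 2034.

June 11, 2034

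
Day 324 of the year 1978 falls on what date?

Jan has 31 days (324 − 31 = 293 remain).
Feb has 28 days (293 − 28 = 265 remain).
Mar has 31 days (265 − 31 = 234 remain).
Apr has 30 days (234 − 30 = 204 remain).
May has 31 days (204 − 31 = 173 remain).
Jun has 30 days (173 − 30 = 143 remain).
Jul has 31 days (143 − 31 = 112 remain).
Aug has 31 days (112 − 31 = 81 remain).
Sep has 30 days (81 − 30 = 51 remain).
Oct has 31 days (51 − 31 = 20 remain).
20 into Nov → Nov 20.

Nov 20, 1978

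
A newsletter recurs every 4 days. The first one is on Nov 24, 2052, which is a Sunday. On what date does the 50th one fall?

Jun 8, 2053

The 50th occurrence is 49 intervals after the first: 49 × 4 = 196 days after Nov 24, 2052.
Nov has 30 days — 6 days to the end of Nov leaves 190.
Dec has 31 days (159 left).
Jan has 31 days (128 left).
Feb has 28 days (100 left).
Mar has 31 days (69 left).
Apr has 30 days (39 left).
May has 31 days (8 left).
8 days into Jun → Jun 8, 2053.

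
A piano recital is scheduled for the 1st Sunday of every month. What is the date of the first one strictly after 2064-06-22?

2064-07-06

June 2064 starts on a Sunday, so its 1st Sunday is 2064-06-01.
That is not after 2064-06-22, so look at July 2064.
July 2064 starts on a Tuesday, so its 1st Sunday is 2064-07-06 (5 days in).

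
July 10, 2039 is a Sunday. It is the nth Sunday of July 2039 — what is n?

Day 10 falls in week ⌈10/7⌉ of the month.
Days 1–7 hold the 1st Sunday, 8–14 the 2nd, 15–21 the 3rd, 22–28 the 4th, 29–31 the 5th.
10 is in the range for the 2nd.

2nd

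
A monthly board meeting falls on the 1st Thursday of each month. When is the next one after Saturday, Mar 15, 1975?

Apr 3, 1975

Mar 1975 starts on a Saturday, so its 1st Thursday is Mar 6, 1975 (5 days in).
That is not after Mar 15, 1975, so look at Apr 1975.
Apr 1975 starts on a Tuesday, so its 1st Thursday is Apr 3, 1975 (2 days in).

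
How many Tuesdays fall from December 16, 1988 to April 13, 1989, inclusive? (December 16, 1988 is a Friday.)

17

December 16, 1988 is a Friday; the first Tuesday on or after it is December 20, 1988 (4 days later).
From December 20, 1988 to April 13, 1989: 11 + 31 + 28 + 31 + 13 = 114 days (rest of December, January, February, March, April).
114 ÷ 7 = 16 full weeks with remainder 2, so 16 more Tuesdays after the first → 17.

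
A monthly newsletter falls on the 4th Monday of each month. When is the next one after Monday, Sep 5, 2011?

Sep 2011 starts on a Thursday; its first Monday is the 5th, so the 4th Monday is the 26th — Sep 26, 2011.
Sep 26, 2011 is after Sep 5, 2011, so that is the next one.

Sep 26, 2011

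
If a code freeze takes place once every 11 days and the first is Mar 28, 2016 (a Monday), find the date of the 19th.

The 19th occurrence is 18 intervals after the first: 18 × 11 = 198 days after Mar 28, 2016.
Mar has 31 days — 3 days to the end of Mar leaves 195.
Apr has 30 days (165 left).
May has 31 days (134 left).
Jun has 30 days (104 left).
Jul has 31 days (73 left).
Aug has 31 days (42 left).
Sep has 30 days (12 left).
12 days into Oct → Oct 12, 2016.

Oct 12, 2016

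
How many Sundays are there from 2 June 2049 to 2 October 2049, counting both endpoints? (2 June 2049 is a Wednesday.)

2 June 2049 is a Wednesday; the first Sunday on or after it is 6 June 2049 (4 days later).
From 6 June 2049 to 2 October 2049: 24 + 31 + 31 + 30 + 2 = 118 days (rest of June, July, August, September, October).
118 ÷ 7 = 16 full weeks with remainder 6, so 16 more Sundays after the first → 17.

17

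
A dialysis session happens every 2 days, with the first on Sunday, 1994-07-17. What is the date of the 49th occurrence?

The 49th occurrence is 48 intervals after the first: 48 × 2 = 96 days after 1994-07-17.
July has 31 days — 14 days to the end of July leaves 82.
August has 31 days (51 left).
September has 30 days (21 left).
21 days into October → 1994-10-21.

1994-10-21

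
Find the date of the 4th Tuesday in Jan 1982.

Jan 1982 begins on a Friday, so the first Tuesday is Jan 5 (4 days later).
The 4th Tuesday is 3 weeks later: 5 + 21 = 26.

Jan 26, 1982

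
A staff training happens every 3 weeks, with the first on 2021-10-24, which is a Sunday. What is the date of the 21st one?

The 21st occurrence is 20 intervals after the first: 20 × 21 = 420 days after 2021-10-24.
October has 31 days — 7 days to the end of October leaves 413.
From end of October to end of 2021 is 61 days (352 left).
January has 31 days (321 left).
February has 28 days (293 left).
March has 31 days (262 left).
April has 30 days (232 left).
May has 31 days (201 left).
June has 30 days (171 left).
July has 31 days (140 left).
August has 31 days (109 left).
September has 30 days (79 left).
October has 31 days (48 left).
November has 30 days (18 left).
18 days into December → 2022-12-18.

2022-12-18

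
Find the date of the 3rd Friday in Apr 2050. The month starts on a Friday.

Apr 15, 2050

Apr 2050 begins on a Friday, so the first Friday is Apr 1.
The 3rd Friday is 2 weeks later: 1 + 14 = 15.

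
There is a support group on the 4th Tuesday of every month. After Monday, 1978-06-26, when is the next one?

June 1978 starts on a Thursday; its first Tuesday is the 6th, so the 4th Tuesday is the 27th — 1978-06-27.
1978-06-27 is after 1978-06-26, so that is the next one.

1978-06-27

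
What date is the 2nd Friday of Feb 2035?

The first Friday of Feb 2035 is Feb 2.
The 2nd Friday is 1 weeks later: 2 + 7 = 9.

Feb 9, 2035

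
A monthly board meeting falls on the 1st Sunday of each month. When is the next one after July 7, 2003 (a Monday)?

July 2003 starts on a Tuesday, so its 1st Sunday is July 6, 2003 (5 days in).
That is not after July 7, 2003, so look at August 2003.
August 2003 starts on a Friday, so its 1st Sunday is August 3, 2003 (2 days in).

August 3, 2003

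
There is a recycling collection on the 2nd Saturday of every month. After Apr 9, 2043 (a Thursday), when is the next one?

Apr 11, 2043

Apr 2043 starts on a Wednesday; its first Saturday is the 4th, so the 2nd Saturday is the 11th — Apr 11, 2043.
Apr 11, 2043 is after Apr 9, 2043, so that is the next one.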